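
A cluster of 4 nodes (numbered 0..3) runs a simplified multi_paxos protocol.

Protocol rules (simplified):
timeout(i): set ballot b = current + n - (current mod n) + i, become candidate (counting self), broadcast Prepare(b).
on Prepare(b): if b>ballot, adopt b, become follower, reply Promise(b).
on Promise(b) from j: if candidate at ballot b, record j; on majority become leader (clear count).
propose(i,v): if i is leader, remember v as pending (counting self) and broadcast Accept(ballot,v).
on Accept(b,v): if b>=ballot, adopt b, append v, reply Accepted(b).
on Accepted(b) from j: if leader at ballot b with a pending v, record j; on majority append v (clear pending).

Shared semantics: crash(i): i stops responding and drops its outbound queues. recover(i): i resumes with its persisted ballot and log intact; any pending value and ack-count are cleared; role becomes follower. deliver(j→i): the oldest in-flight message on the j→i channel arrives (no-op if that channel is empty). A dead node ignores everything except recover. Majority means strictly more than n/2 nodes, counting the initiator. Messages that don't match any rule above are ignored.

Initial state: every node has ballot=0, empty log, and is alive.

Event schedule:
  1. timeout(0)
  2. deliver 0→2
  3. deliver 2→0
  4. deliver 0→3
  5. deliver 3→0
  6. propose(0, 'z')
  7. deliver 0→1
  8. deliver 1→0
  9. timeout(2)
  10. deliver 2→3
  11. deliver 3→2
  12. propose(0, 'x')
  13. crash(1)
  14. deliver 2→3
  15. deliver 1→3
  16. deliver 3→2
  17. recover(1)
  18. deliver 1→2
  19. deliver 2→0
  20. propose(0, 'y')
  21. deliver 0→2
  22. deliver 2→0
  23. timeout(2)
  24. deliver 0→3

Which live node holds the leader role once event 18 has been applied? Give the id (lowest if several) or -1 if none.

after 1 — timeout(0): n0:cand/b4/[-]
after 2 — deliver 0→2: n2:foll/b4/[-]
after 3 — deliver 2→0: ·
after 4 — deliver 0→3: n3:foll/b4/[-]
after 5 — deliver 3→0: n0:lead/b4/[-]
after 6 — propose(0,'z'): ·
after 7 — deliver 0→1: n1:foll/b4/[-]
after 8 — deliver 1→0: ·
after 9 — timeout(2): n2:cand/b10/[-]
after 10 — deliver 2→3: n3:foll/b10/[-]
after 11 — deliver 3→2: ·
after 12 — propose(0,'x'): ·
after 13 — crash(1): n1:✗foll/b4/[-]
after 14 — deliver 2→3: ·
after 15 — deliver 1→3: ·
after 16 — deliver 3→2: ·
after 17 — recover(1): n1:foll/b4/[-]
after 18 — deliver 1→2: ·

0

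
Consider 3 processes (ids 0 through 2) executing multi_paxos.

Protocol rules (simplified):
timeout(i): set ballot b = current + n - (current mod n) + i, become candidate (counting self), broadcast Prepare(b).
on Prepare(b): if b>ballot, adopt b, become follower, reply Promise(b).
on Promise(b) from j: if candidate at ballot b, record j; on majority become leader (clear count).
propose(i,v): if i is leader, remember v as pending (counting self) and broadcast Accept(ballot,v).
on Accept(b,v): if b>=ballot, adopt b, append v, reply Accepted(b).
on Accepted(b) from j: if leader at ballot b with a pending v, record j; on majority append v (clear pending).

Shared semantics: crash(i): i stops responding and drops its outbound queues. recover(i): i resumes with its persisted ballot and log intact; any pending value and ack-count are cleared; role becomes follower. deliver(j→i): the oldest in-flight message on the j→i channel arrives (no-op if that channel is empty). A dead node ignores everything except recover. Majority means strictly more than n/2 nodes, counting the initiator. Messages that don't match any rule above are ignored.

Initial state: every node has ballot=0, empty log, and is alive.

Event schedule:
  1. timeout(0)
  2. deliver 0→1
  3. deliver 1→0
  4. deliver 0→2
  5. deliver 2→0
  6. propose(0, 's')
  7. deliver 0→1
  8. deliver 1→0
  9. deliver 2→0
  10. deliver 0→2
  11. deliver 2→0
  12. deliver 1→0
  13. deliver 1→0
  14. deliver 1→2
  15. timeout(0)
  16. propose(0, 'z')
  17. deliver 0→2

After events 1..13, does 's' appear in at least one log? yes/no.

yes

[1] timeout(0) → N0(cand b3 [-])
[2] deliver 0→1 → N1(foll b3 [-])
[3] deliver 1→0 → N0(lead b3 [-])
[4] deliver 0→2 → N2(foll b3 [-])
[5] deliver 2→0 → ∅
[6] propose(0,'s') → ∅
[7] deliver 0→1 → N1(foll b3 [s])
[8] deliver 1→0 → N0(lead b3 [s])
[9] deliver 2→0 → ∅
[10] deliver 0→2 → N2(foll b3 [s])
[11] deliver 2→0 → ∅
[12] deliver 1→0 → ∅
[13] deliver 1→0 → ∅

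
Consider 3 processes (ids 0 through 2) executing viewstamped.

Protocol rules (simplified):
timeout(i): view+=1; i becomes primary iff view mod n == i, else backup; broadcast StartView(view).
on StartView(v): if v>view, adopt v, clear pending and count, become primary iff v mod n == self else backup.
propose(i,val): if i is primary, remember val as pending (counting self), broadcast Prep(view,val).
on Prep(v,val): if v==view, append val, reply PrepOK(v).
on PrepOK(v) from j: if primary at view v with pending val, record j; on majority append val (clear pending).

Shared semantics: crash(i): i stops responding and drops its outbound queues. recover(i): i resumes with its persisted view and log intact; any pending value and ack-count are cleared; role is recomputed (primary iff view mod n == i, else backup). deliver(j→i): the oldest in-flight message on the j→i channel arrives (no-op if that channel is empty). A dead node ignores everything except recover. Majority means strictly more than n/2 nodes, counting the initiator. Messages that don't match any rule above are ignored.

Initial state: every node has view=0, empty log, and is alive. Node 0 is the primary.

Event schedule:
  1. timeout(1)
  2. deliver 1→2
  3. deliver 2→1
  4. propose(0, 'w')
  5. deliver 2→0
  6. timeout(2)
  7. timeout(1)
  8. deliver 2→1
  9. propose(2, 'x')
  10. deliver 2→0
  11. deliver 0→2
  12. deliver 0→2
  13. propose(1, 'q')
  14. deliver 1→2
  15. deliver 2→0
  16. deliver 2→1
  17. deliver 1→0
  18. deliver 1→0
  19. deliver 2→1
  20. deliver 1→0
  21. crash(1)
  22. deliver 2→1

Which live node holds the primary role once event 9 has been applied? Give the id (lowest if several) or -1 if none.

0

after 1 — timeout(1): n1:prim/v1/[-]
after 2 — deliver 1→2: n2:back/v1/[-]
after 3 — deliver 2→1: ·
after 4 — propose(0,'w'): ·
after 5 — deliver 2→0: ·
after 6 — timeout(2): n2:prim/v2/[-]
after 7 — timeout(1): n1:back/v2/[-]
after 8 — deliver 2→1: ·
after 9 — propose(2,'x'): ·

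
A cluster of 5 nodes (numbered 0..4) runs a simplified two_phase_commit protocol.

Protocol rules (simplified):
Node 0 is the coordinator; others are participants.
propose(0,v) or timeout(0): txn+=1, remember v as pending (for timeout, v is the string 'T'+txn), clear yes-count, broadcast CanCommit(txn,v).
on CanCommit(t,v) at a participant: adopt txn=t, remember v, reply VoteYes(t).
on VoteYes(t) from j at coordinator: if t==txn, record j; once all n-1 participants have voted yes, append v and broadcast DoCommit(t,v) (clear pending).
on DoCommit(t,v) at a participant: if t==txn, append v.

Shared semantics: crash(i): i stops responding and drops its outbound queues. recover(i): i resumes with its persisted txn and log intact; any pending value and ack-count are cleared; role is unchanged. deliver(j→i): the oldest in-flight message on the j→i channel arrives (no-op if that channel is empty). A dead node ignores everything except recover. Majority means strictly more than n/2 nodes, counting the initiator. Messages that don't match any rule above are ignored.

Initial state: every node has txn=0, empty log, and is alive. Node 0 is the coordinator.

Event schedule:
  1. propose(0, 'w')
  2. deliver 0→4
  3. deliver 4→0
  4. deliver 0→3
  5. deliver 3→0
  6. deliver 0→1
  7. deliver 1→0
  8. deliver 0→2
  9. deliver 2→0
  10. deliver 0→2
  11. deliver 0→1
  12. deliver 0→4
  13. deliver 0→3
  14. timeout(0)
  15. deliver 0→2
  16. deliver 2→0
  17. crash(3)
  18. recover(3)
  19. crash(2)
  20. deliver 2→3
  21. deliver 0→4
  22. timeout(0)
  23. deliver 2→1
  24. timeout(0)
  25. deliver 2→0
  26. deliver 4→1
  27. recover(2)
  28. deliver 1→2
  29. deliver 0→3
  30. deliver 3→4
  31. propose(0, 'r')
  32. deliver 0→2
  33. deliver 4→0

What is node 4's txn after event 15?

[1] propose(0,'w') → N0(coor t1 [-])
[2] deliver 0→4 → N4(part t1 [-])
[3] deliver 4→0 → ∅
[4] deliver 0→3 → N3(part t1 [-])
[5] deliver 3→0 → ∅
[6] deliver 0→1 → N1(part t1 [-])
[7] deliver 1→0 → ∅
[8] deliver 0→2 → N2(part t1 [-])
[9] deliver 2→0 → N0(coor t1 [w])
[10] deliver 0→2 → N2(part t1 [w])
[11] deliver 0→1 → N1(part t1 [w])
[12] deliver 0→4 → N4(part t1 [w])
[13] deliver 0→3 → N3(part t1 [w])
[14] timeout(0) → N0(coor t2 [w])
[15] deliver 0→2 → N2(part t2 [w])

1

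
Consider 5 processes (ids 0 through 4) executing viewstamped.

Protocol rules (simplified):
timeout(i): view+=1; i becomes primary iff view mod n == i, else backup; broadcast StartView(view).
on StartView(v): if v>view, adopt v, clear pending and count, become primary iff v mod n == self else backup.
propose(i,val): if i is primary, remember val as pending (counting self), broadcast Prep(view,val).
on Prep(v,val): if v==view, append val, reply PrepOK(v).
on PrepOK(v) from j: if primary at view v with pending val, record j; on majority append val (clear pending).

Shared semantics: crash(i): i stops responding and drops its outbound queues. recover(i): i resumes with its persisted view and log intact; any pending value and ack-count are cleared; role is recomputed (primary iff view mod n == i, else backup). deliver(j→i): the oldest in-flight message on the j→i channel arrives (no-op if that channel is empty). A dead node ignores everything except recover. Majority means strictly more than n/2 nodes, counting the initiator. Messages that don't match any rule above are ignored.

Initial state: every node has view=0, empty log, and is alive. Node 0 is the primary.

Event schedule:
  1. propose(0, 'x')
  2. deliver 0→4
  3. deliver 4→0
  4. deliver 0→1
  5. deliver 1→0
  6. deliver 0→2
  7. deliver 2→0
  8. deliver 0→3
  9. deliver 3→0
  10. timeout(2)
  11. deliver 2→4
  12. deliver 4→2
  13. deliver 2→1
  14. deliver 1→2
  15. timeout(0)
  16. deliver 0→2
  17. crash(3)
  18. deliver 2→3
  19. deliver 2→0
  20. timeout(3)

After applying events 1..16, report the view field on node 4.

1

step 1 propose(0,'x'): —
step 2 deliver 0→4: 4={back,v=0,log=x}
step 3 deliver 4→0: —
step 4 deliver 0→1: 1={back,v=0,log=x}
step 5 deliver 1→0: 0={prim,v=0,log=x}
step 6 deliver 0→2: 2={back,v=0,log=x}
step 7 deliver 2→0: —
step 8 deliver 0→3: 3={back,v=0,log=x}
step 9 deliver 3→0: —
step 10 timeout(2): 2={back,v=1,log=x}
step 11 deliver 2→4: 4={back,v=1,log=x}
step 12 deliver 4→2: —
step 13 deliver 2→1: 1={prim,v=1,log=x}
step 14 deliver 1→2: —
step 15 timeout(0): 0={back,v=1,log=x}
step 16 deliver 0→2: —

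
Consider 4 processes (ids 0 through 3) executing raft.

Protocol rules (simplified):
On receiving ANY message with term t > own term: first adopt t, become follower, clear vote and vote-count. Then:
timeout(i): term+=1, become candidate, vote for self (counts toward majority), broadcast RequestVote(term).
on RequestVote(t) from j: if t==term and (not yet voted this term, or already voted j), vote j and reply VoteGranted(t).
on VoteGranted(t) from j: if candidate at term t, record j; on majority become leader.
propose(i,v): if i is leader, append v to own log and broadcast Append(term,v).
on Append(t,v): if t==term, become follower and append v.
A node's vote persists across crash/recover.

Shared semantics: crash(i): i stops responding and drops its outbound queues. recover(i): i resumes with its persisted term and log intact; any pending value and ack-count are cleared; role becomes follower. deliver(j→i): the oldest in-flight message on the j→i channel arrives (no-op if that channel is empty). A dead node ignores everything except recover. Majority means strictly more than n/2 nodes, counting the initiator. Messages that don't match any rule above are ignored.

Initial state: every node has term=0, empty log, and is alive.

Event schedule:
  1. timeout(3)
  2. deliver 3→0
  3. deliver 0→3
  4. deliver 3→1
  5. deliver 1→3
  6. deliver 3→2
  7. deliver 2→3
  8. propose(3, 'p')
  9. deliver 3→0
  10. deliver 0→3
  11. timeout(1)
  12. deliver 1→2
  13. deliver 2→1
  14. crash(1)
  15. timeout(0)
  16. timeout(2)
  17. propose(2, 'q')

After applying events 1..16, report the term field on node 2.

3

step 1 timeout(3): 3={cand,t=1,log=-}
step 2 deliver 3→0: 0={foll,t=1,log=-}
step 3 deliver 0→3: —
step 4 deliver 3→1: 1={foll,t=1,log=-}
step 5 deliver 1→3: 3={lead,t=1,log=-}
step 6 deliver 3→2: 2={foll,t=1,log=-}
step 7 deliver 2→3: —
step 8 propose(3,'p'): 3={lead,t=1,log=p}
step 9 deliver 3→0: 0={foll,t=1,log=p}
step 10 deliver 0→3: —
step 11 timeout(1): 1={cand,t=2,log=-}
step 12 deliver 1→2: 2={foll,t=2,log=-}
step 13 deliver 2→1: —
step 14 crash(1): 1={✗cand,t=2,log=-}
step 15 timeout(0): 0={cand,t=2,log=p}
step 16 timeout(2): 2={cand,t=3,log=-}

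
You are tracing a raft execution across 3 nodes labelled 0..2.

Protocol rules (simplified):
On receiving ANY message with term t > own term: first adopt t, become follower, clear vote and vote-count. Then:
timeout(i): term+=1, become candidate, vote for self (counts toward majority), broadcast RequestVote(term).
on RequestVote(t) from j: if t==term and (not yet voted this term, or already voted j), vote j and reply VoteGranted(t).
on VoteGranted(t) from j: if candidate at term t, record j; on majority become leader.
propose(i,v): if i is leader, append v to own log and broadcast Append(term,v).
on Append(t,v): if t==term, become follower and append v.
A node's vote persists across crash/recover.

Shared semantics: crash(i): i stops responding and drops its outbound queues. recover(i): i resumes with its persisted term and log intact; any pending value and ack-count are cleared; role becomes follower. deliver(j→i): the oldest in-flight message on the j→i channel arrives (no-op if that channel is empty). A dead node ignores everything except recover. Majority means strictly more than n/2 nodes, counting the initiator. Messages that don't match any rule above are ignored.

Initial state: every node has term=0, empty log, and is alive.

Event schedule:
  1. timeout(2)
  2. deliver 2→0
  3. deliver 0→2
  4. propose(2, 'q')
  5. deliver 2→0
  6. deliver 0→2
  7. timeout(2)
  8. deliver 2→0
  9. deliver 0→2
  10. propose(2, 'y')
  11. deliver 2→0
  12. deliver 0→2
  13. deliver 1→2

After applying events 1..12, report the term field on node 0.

after 1 — timeout(2): n2:cand/t1/[-]
after 2 — deliver 2→0: n0:foll/t1/[-]
after 3 — deliver 0→2: n2:lead/t1/[-]
after 4 — propose(2,'q'): n2:lead/t1/[q]
after 5 — deliver 2→0: n0:foll/t1/[q]
after 6 — deliver 0→2: ·
after 7 — timeout(2): n2:cand/t2/[q]
after 8 — deliver 2→0: n0:foll/t2/[q]
after 9 — deliver 0→2: n2:lead/t2/[q]
after 10 — propose(2,'y'): n2:lead/t2/[q,y]
after 11 — deliver 2→0: n0:foll/t2/[q,y]
after 12 — deliver 0→2: ·

2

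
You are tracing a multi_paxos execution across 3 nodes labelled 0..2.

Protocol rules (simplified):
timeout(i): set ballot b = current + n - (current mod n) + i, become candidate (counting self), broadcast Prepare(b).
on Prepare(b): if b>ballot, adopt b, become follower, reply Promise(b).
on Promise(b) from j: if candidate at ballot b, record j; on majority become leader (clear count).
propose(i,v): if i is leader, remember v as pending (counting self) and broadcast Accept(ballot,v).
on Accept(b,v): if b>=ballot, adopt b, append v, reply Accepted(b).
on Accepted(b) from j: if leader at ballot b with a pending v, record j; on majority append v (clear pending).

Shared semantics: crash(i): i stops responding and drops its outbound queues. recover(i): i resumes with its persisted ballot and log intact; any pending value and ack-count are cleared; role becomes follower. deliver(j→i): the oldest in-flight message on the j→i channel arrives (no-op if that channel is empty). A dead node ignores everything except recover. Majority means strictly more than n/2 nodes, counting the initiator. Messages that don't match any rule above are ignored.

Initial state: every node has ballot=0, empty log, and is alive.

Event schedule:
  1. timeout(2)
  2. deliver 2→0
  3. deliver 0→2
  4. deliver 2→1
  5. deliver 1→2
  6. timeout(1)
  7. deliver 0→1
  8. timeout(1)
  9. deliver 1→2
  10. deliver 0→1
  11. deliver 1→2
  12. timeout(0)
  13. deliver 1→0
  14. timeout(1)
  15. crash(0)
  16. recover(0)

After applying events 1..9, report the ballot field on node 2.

7

1. timeout(2):  <2:cand b5 ->
2. deliver 2→0:  <0:foll b5 ->
3. deliver 0→2:  <2:lead b5 ->
4. deliver 2→1:  <1:foll b5 ->
5. deliver 1→2:  nop
6. timeout(1):  <1:cand b7 ->
7. deliver 0→1:  nop
8. timeout(1):  <1:cand b10 ->
9. deliver 1→2:  <2:foll b7 ->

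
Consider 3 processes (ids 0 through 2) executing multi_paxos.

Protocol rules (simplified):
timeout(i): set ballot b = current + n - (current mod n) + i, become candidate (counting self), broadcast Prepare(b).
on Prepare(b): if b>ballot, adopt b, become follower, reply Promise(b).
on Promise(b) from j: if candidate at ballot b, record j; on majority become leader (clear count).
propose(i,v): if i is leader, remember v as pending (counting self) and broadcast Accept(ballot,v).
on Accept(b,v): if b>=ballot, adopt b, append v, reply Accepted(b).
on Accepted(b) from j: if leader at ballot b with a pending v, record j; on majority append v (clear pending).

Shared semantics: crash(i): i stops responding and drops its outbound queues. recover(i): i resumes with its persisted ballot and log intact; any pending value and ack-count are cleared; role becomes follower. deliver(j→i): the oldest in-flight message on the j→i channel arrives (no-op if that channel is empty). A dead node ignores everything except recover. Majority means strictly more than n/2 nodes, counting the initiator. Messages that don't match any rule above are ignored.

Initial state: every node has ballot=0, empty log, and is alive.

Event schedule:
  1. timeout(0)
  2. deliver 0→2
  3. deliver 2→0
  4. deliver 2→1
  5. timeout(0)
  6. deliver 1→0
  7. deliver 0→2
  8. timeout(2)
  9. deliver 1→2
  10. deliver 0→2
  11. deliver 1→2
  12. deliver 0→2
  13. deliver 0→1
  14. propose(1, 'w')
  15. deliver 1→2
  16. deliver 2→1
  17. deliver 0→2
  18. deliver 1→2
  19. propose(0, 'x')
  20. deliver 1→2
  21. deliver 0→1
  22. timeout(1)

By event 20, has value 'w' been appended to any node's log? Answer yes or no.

no

e1 timeout(0): 0[cand,b=3,-]
e2 deliver 0→2: 2[foll,b=3,-]
e3 deliver 2→0: 0[lead,b=3,-]
e4 deliver 2→1: ·
e5 timeout(0): 0[cand,b=6,-]
e6 deliver 1→0: ·
e7 deliver 0→2: 2[foll,b=6,-]
e8 timeout(2): 2[cand,b=11,-]
e9 deliver 1→2: ·
e10 deliver 0→2: ·
e11 deliver 1→2: ·
e12 deliver 0→2: ·
e13 deliver 0→1: 1[foll,b=3,-]
e14 propose(1,'w'): ·
e15 deliver 1→2: ·
e16 deliver 2→1: 1[foll,b=11,-]
e17 deliver 0→2: ·
e18 deliver 1→2: 2[lead,b=11,-]
e19 propose(0,'x'): ·
e20 deliver 1→2: ·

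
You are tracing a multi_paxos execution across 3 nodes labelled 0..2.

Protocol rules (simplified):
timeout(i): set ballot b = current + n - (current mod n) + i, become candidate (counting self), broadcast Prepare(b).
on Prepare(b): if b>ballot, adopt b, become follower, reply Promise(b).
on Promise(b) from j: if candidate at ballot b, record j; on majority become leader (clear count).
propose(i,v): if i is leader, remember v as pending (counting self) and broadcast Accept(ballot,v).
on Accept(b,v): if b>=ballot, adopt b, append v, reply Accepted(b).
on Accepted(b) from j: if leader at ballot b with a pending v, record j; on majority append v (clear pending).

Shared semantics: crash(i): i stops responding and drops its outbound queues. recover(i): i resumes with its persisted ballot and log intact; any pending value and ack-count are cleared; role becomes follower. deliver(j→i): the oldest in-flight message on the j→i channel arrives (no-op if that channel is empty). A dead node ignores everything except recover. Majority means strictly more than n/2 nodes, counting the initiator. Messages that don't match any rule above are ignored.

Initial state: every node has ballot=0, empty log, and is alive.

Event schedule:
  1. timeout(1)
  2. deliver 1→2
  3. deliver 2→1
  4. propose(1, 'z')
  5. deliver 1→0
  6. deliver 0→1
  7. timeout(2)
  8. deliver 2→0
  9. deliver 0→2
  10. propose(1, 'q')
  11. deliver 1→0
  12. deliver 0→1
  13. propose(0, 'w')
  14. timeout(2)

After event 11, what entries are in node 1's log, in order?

e1 timeout(1): 1[cand,b=4,-]
e2 deliver 1→2: 2[foll,b=4,-]
e3 deliver 2→1: 1[lead,b=4,-]
e4 propose(1,'z'): ·
e5 deliver 1→0: 0[foll,b=4,-]
e6 deliver 0→1: ·
e7 timeout(2): 2[cand,b=8,-]
e8 deliver 2→0: 0[foll,b=8,-]
e9 deliver 0→2: 2[lead,b=8,-]
e10 propose(1,'q'): ·
e11 deliver 1→0: ·

empty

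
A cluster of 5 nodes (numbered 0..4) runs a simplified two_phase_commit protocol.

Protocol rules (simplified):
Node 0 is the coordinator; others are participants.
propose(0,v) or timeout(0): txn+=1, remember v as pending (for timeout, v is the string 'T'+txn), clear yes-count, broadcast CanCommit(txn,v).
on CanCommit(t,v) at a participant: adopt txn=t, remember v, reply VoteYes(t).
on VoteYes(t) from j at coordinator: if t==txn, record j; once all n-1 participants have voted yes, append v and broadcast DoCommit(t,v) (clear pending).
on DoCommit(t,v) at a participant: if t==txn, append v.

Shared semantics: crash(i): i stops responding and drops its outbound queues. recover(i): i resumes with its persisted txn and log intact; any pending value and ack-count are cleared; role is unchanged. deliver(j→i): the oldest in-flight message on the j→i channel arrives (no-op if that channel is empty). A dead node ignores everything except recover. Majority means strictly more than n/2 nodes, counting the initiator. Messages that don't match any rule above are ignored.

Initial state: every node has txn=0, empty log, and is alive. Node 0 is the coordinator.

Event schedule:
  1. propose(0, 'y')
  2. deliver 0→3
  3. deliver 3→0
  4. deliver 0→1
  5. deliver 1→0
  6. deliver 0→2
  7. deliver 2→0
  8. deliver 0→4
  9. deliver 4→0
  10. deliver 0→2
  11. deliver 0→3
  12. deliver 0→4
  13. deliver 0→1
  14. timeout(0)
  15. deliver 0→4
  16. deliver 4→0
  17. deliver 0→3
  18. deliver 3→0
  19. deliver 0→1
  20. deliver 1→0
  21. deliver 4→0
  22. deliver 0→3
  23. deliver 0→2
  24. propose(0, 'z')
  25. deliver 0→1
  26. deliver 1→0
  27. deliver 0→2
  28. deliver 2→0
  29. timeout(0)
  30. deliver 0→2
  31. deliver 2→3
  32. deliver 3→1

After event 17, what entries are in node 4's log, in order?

y

1. propose(0,'y'):  <0:coor t1 ->
2. deliver 0→3:  <3:part t1 ->
3. deliver 3→0:  nop
4. deliver 0→1:  <1:part t1 ->
5. deliver 1→0:  nop
6. deliver 0→2:  <2:part t1 ->
7. deliver 2→0:  nop
8. deliver 0→4:  <4:part t1 ->
9. deliver 4→0:  <0:coor t1 y>
10. deliver 0→2:  <2:part t1 y>
11. deliver 0→3:  <3:part t1 y>
12. deliver 0→4:  <4:part t1 y>
13. deliver 0→1:  <1:part t1 y>
14. timeout(0):  <0:coor t2 y>
15. deliver 0→4:  <4:part t2 y>
16. deliver 4→0:  nop
17. deliver 0→3:  <3:part t2 y>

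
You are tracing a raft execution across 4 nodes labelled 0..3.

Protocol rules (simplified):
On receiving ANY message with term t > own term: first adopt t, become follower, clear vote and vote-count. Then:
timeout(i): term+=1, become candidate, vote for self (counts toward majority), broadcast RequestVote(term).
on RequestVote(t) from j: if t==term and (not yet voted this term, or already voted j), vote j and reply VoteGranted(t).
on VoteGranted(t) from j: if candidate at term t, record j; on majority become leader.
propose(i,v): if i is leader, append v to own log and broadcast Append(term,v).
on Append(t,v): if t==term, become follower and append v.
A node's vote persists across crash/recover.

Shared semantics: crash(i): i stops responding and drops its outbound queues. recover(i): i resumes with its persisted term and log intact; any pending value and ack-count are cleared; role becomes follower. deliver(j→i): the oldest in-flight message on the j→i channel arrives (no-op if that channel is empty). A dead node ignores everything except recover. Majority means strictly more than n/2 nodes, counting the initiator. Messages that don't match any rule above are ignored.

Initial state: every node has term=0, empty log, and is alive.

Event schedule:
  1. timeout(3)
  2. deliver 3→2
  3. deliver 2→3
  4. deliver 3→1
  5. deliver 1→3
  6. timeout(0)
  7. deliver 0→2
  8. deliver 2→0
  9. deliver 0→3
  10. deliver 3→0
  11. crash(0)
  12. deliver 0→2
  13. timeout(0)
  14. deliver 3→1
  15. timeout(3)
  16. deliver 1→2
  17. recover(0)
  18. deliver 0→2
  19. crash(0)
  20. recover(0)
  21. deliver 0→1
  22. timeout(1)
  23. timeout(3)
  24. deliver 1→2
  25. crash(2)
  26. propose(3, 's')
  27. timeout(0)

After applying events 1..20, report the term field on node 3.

1. timeout(3):  <3:cand t1 ->
2. deliver 3→2:  <2:foll t1 ->
3. deliver 2→3:  nop
4. deliver 3→1:  <1:foll t1 ->
5. deliver 1→3:  <3:lead t1 ->
6. timeout(0):  <0:cand t1 ->
7. deliver 0→2:  nop
8. deliver 2→0:  nop
9. deliver 0→3:  nop
10. deliver 3→0:  nop
11. crash(0):  <0:✗cand t1 ->
12. deliver 0→2:  nop
13. timeout(0):  nop
14. deliver 3→1:  nop
15. timeout(3):  <3:cand t2 ->
16. deliver 1→2:  nop
17. recover(0):  <0:foll t1 ->
18. deliver 0→2:  nop
19. crash(0):  <0:✗foll t1 ->
20. recover(0):  <0:foll t1 ->

2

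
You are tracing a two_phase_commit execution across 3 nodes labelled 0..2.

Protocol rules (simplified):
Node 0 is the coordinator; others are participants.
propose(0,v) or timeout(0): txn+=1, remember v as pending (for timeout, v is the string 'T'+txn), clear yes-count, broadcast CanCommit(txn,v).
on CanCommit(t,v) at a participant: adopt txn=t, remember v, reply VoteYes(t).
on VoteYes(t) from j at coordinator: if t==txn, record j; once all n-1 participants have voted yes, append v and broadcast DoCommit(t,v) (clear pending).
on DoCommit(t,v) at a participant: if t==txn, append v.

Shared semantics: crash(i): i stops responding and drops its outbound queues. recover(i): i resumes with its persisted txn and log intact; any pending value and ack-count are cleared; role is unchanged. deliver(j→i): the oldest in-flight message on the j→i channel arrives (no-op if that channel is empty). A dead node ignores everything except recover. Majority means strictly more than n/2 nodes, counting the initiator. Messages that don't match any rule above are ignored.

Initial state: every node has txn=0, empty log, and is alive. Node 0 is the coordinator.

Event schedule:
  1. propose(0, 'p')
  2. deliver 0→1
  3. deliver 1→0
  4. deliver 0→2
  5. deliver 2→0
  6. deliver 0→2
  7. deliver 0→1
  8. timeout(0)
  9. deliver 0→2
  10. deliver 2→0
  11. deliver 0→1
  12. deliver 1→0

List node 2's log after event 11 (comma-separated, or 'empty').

p

e1 propose(0,'p'): 0[coor,t=1,-]
e2 deliver 0→1: 1[part,t=1,-]
e3 deliver 1→0: ·
e4 deliver 0→2: 2[part,t=1,-]
e5 deliver 2→0: 0[coor,t=1,p]
e6 deliver 0→2: 2[part,t=1,p]
e7 deliver 0→1: 1[part,t=1,p]
e8 timeout(0): 0[coor,t=2,p]
e9 deliver 0→2: 2[part,t=2,p]
e10 deliver 2→0: ·
e11 deliver 0→1: 1[part,t=2,p]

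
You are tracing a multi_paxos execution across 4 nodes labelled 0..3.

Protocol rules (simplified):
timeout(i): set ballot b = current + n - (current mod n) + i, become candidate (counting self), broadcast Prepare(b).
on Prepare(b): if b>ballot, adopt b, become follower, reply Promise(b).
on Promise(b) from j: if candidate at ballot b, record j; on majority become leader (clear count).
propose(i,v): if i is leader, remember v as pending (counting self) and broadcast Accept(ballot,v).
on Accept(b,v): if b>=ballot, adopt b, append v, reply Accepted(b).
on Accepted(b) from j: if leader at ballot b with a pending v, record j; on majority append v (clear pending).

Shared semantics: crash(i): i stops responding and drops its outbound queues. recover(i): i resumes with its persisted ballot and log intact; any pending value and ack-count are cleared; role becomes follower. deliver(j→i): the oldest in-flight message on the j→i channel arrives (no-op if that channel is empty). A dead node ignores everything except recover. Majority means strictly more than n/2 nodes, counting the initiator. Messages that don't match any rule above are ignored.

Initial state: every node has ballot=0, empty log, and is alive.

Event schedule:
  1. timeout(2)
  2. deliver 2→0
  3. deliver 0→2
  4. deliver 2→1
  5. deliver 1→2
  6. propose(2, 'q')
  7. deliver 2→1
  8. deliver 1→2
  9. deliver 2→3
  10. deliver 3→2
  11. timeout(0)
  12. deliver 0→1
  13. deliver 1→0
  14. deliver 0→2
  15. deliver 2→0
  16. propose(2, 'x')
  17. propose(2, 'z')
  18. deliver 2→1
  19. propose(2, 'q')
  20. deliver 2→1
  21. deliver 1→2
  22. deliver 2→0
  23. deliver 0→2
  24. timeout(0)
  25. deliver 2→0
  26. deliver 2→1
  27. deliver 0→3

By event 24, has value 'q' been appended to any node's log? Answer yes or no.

yes

1. timeout(2):  <2:cand b6 ->
2. deliver 2→0:  <0:foll b6 ->
3. deliver 0→2:  nop
4. deliver 2→1:  <1:foll b6 ->
5. deliver 1→2:  <2:lead b6 ->
6. propose(2,'q'):  nop
7. deliver 2→1:  <1:foll b6 q>
8. deliver 1→2:  nop
9. deliver 2→3:  <3:foll b6 ->
10. deliver 3→2:  nop
11. timeout(0):  <0:cand b8 ->
12. deliver 0→1:  <1:foll b8 q>
13. deliver 1→0:  nop
14. deliver 0→2:  <2:foll b8 ->
15. deliver 2→0:  nop
16. propose(2,'x'):  nop
17. propose(2,'z'):  nop
18. deliver 2→1:  nop
19. propose(2,'q'):  nop
20. deliver 2→1:  nop
21. deliver 1→2:  nop
22. deliver 2→0:  <0:lead b8 ->
23. deliver 0→2:  nop
24. timeout(0):  <0:cand b12 ->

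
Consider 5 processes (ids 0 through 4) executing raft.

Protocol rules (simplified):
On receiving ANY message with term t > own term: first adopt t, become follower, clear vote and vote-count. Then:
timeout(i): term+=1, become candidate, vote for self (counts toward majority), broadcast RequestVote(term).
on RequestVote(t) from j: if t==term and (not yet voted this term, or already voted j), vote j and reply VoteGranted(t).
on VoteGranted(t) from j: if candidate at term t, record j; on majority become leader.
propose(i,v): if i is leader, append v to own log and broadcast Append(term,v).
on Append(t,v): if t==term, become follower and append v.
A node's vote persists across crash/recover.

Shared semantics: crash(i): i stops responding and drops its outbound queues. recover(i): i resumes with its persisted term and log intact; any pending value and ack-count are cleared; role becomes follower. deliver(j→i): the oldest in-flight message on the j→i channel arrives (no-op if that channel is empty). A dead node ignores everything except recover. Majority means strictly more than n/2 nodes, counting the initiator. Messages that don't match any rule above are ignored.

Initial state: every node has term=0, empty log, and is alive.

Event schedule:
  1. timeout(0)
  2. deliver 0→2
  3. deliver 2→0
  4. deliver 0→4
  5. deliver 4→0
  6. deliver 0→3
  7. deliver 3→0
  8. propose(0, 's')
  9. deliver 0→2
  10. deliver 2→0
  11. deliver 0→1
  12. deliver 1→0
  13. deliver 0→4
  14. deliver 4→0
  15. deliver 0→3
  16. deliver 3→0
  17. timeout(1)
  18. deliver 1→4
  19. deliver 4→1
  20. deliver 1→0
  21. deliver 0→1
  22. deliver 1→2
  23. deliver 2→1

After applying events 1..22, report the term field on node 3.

1

e1 timeout(0): 0[cand,t=1,-]
e2 deliver 0→2: 2[foll,t=1,-]
e3 deliver 2→0: ·
e4 deliver 0→4: 4[foll,t=1,-]
e5 deliver 4→0: 0[lead,t=1,-]
e6 deliver 0→3: 3[foll,t=1,-]
e7 deliver 3→0: ·
e8 propose(0,'s'): 0[lead,t=1,s]
e9 deliver 0→2: 2[foll,t=1,s]
e10 deliver 2→0: ·
e11 deliver 0→1: 1[foll,t=1,-]
e12 deliver 1→0: ·
e13 deliver 0→4: 4[foll,t=1,s]
e14 deliver 4→0: ·
e15 deliver 0→3: 3[foll,t=1,s]
e16 deliver 3→0: ·
e17 timeout(1): 1[cand,t=2,-]
e18 deliver 1→4: 4[foll,t=2,s]
e19 deliver 4→1: ·
e20 deliver 1→0: 0[foll,t=2,s]
e21 deliver 0→1: ·
e22 deliver 1→2: 2[foll,t=2,s]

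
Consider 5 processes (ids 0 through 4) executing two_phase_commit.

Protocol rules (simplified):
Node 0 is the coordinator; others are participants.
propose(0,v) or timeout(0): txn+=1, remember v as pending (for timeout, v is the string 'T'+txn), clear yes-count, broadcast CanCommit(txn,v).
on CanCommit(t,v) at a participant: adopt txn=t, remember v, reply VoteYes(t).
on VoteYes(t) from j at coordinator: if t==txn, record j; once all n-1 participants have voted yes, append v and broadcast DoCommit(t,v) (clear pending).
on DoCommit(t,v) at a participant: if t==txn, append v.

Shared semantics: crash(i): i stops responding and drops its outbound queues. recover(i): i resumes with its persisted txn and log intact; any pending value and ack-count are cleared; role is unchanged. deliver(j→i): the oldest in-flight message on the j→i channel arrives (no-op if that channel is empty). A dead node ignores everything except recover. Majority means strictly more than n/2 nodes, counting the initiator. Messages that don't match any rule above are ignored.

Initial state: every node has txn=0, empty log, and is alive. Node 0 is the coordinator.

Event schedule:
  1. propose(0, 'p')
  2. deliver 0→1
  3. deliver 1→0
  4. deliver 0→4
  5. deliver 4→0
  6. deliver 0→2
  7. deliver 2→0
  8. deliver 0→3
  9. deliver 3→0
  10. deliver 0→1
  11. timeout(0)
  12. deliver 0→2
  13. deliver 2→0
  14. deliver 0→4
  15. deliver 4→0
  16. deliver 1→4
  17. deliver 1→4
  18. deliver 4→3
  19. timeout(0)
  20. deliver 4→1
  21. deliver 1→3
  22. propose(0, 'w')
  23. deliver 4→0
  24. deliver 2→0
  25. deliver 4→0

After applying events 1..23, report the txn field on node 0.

e1 propose(0,'p'): 0[coor,t=1,-]
e2 deliver 0→1: 1[part,t=1,-]
e3 deliver 1→0: ·
e4 deliver 0→4: 4[part,t=1,-]
e5 deliver 4→0: ·
e6 deliver 0→2: 2[part,t=1,-]
e7 deliver 2→0: ·
e8 deliver 0→3: 3[part,t=1,-]
e9 deliver 3→0: 0[coor,t=1,p]
e10 deliver 0→1: 1[part,t=1,p]
e11 timeout(0): 0[coor,t=2,p]
e12 deliver 0→2: 2[part,t=1,p]
e13 deliver 2→0: ·
e14 deliver 0→4: 4[part,t=1,p]
e15 deliver 4→0: ·
e16 deliver 1→4: ·
e17 deliver 1→4: ·
e18 deliver 4→3: ·
e19 timeout(0): 0[coor,t=3,p]
e20 deliver 4→1: ·
e21 deliver 1→3: ·
e22 propose(0,'w'): 0[coor,t=4,p]
e23 deliver 4→0: ·

4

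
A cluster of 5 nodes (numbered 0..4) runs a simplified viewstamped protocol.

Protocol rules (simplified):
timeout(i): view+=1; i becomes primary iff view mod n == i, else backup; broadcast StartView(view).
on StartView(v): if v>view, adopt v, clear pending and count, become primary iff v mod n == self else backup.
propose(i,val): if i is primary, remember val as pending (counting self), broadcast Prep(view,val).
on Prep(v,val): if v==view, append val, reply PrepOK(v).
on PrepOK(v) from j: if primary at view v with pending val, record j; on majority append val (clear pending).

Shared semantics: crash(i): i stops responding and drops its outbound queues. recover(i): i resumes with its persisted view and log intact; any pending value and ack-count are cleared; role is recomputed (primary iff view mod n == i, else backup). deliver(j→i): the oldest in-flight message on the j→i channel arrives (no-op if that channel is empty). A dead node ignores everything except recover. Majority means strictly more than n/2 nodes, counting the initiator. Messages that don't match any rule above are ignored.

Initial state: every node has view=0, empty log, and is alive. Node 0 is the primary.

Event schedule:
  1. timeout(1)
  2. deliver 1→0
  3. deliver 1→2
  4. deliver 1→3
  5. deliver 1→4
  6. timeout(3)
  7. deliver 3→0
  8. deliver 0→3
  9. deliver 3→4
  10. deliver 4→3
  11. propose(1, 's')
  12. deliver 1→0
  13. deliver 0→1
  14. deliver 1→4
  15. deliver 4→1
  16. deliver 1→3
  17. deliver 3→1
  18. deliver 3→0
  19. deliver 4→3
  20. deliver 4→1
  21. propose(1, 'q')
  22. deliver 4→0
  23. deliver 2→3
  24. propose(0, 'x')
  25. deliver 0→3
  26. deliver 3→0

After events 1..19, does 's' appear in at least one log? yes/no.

no

[1] timeout(1) → N1(prim v1 [-])
[2] deliver 1→0 → N0(back v1 [-])
[3] deliver 1→2 → N2(back v1 [-])
[4] deliver 1→3 → N3(back v1 [-])
[5] deliver 1→4 → N4(back v1 [-])
[6] timeout(3) → N3(back v2 [-])
[7] deliver 3→0 → N0(back v2 [-])
[8] deliver 0→3 → ∅
[9] deliver 3→4 → N4(back v2 [-])
[10] deliver 4→3 → ∅
[11] propose(1,'s') → ∅
[12] deliver 1→0 → ∅
[13] deliver 0→1 → ∅
[14] deliver 1→4 → ∅
[15] deliver 4→1 → ∅
[16] deliver 1→3 → ∅
[17] deliver 3→1 → N1(back v2 [-])
[18] deliver 3→0 → ∅
[19] deliver 4→3 → ∅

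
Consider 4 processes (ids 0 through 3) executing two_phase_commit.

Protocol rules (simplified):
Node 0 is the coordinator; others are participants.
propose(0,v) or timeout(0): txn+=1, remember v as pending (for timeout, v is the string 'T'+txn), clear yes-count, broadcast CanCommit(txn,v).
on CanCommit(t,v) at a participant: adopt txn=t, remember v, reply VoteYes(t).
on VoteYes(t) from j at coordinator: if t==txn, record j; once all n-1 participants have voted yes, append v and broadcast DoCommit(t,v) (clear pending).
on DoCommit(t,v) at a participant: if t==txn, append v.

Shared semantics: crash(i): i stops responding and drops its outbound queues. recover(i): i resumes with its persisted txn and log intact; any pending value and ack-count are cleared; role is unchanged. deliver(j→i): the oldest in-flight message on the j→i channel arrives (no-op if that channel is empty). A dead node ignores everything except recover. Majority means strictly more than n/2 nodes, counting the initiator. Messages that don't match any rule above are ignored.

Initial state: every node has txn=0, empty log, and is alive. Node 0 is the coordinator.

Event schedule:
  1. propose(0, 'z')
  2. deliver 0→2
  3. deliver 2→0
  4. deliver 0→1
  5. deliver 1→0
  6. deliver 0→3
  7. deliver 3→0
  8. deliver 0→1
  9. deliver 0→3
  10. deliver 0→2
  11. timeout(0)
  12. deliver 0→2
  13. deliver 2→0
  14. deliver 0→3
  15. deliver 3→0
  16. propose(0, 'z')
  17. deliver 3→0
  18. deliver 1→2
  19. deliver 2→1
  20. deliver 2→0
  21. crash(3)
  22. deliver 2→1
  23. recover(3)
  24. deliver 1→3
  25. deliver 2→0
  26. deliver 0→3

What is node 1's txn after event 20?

1

after 1 — propose(0,'z'): n0:coor/t1/[-]
after 2 — deliver 0→2: n2:part/t1/[-]
after 3 — deliver 2→0: ·
after 4 — deliver 0→1: n1:part/t1/[-]
after 5 — deliver 1→0: ·
after 6 — deliver 0→3: n3:part/t1/[-]
after 7 — deliver 3→0: n0:coor/t1/[z]
after 8 — deliver 0→1: n1:part/t1/[z]
after 9 — deliver 0→3: n3:part/t1/[z]
after 10 — deliver 0→2: n2:part/t1/[z]
after 11 — timeout(0): n0:coor/t2/[z]
after 12 — deliver 0→2: n2:part/t2/[z]
after 13 — deliver 2→0: ·
after 14 — deliver 0→3: n3:part/t2/[z]
after 15 — deliver 3→0: ·
after 16 — propose(0,'z'): n0:coor/t3/[z]
after 17 — deliver 3→0: ·
after 18 — deliver 1→2: ·
after 19 — deliver 2→1: ·
after 20 — deliver 2→0: ·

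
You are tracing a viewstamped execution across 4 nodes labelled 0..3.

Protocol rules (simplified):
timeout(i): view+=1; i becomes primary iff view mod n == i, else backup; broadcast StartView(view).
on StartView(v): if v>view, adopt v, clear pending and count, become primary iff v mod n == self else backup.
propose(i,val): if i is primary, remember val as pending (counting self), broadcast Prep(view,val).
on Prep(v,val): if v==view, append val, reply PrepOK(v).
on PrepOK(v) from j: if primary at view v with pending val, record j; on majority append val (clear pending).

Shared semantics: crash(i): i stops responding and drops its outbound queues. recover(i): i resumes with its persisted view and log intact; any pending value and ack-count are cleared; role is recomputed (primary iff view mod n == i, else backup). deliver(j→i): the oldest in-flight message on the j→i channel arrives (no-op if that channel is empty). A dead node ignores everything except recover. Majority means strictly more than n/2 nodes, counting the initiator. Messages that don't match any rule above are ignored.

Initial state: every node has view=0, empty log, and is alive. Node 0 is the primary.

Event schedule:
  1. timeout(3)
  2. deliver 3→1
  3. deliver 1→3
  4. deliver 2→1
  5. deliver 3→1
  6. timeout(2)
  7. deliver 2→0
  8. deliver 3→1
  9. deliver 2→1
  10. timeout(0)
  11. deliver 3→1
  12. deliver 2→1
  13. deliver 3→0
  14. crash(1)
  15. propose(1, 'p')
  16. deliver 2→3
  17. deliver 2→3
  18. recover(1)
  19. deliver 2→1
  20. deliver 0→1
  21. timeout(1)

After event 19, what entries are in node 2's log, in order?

step 1 timeout(3): 3={back,v=1,log=-}
step 2 deliver 3→1: 1={prim,v=1,log=-}
step 3 deliver 1→3: —
step 4 deliver 2→1: —
step 5 deliver 3→1: —
step 6 timeout(2): 2={back,v=1,log=-}
step 7 deliver 2→0: 0={back,v=1,log=-}
step 8 deliver 3→1: —
step 9 deliver 2→1: —
step 10 timeout(0): 0={back,v=2,log=-}
step 11 deliver 3→1: —
step 12 deliver 2→1: —
step 13 deliver 3→0: —
step 14 crash(1): 1={✗prim,v=1,log=-}
step 15 propose(1,'p'): —
step 16 deliver 2→3: —
step 17 deliver 2→3: —
step 18 recover(1): 1={prim,v=1,log=-}
step 19 deliver 2→1: —

empty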